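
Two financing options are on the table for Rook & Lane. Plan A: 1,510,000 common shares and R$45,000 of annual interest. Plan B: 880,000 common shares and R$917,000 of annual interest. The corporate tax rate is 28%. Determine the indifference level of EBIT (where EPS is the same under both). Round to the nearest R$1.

R$2,135,032

Set EPS_A = EPS_B: (EBIT − R$45,000)(1 − 0.28) ÷ 1,510,000 = (EBIT − R$917,000)(1 − 0.28) ÷ 880,000.
The (1 − t) factor cancels: (EBIT − 45,000) × 880,000 = (EBIT − 917,000) × 1,510,000.
Solving, EBIT = (917,000·1,510,000 − 45,000·880,000) / (1,510,000 − 880,000) = 1,345,070,000,000 / 630,000 = 2,135,031.75.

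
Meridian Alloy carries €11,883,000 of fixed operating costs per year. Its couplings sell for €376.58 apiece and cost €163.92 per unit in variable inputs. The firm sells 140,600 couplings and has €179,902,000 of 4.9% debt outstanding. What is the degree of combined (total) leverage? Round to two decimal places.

3.25

At 140,600 units, contribution = 140,600 × €212.66 = €29,899,996.00.
EBIT = €29,899,996.00 − €11,883,000 = €18,016,996.00. Interest = €8,815,198.00, so EBIT − I = €9,201,798.00.
Degree of total leverage = total CM / (EBIT − interest) = €29,899,996.00 / €9,201,798.00 = 3.2494.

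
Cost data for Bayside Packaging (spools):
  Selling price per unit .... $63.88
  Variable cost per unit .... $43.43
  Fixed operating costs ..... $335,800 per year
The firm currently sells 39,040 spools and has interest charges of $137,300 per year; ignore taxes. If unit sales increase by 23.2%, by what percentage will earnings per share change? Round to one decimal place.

+56.9%

At 39,040 units, contribution = 39,040 × $20.45 = $798,368.00.
EBIT = $798,368.00 − $335,800 = $462,568.00.
After interest of $137,300.00, pre-tax earnings = $325,268.00.
DCL = total CM / (EBIT − I) = $798,368.00 / $325,268.00 = 2.4545.
EPS therefore changes by 2.4545 × (+23.2%) = +56.9%.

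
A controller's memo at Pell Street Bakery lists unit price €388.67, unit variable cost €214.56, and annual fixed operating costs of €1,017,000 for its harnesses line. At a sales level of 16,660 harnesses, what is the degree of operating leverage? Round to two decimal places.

1.54

Total contribution margin = 16,660 × €174.11 = €2,900,672.60.
EBIT = €2,900,672.60 − €1,017,000 = €1,883,672.60.
Degree of operating leverage = €2,900,672.60 / €1,883,672.60 = 1.5399.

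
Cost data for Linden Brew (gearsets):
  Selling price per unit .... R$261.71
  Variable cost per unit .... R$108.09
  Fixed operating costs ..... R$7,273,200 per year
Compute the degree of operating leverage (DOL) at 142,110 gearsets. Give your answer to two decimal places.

1.50

At 142,110 units, contribution = 142,110 × R$153.62 = R$21,830,938.20.
EBIT = R$21,830,938.20 − R$7,273,200 = R$14,557,738.20.
So DOL = total CM / EBIT = R$21,830,938.20 / R$14,557,738.20 = 1.4996.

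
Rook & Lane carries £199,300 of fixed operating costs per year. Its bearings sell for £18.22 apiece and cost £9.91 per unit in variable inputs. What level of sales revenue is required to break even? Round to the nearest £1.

Contribution margin per unit = £18.22 − £9.91 = £8.31, a CM ratio of £8.31 ÷ £18.22 = 0.4561.
Break-even sales = FC ÷ CM ratio = £199,300 × £18.22 / £8.31 = £436,973.

£436,973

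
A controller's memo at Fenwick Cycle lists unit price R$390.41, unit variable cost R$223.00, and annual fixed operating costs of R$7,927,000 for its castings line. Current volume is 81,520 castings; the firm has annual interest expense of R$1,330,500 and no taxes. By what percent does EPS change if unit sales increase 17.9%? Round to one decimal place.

+55.6%

Total contribution margin = 81,520 × R$167.41 = R$13,647,263.20.
Subtracting fixed costs: EBIT = R$13,647,263.20 − R$7,927,000 = R$5,720,263.20.
Interest = R$1,330,500.00, so EBIT − I = R$4,389,763.20.
DCL = total CM / (EBIT − I) = R$13,647,263.20 / R$4,389,763.20 = 3.1089.
EPS therefore changes by 3.1089 × (+17.9%) = +55.6%.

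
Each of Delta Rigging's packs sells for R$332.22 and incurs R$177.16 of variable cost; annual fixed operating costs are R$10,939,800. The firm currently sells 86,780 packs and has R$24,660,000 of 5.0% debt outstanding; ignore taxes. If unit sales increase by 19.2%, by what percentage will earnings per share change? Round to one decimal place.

At 86,780 units, contribution = 86,780 × R$155.06 = R$13,456,106.80.
EBIT = R$13,456,106.80 − R$10,939,800 = R$2,516,306.80.
Interest = R$1,233,000.00, so EBIT − I = R$1,283,306.80.
Degree of combined leverage = contribution ÷ (EBIT − I) = R$13,456,106.80 ÷ R$1,283,306.80 = 10.4855.
EPS therefore changes by 10.4855 × (+19.2%) = +201.3%.

+201.3%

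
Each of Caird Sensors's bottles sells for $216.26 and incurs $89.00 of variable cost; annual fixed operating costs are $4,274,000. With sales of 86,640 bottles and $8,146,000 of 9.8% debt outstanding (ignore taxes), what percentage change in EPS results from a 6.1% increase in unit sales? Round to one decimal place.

Total contribution margin = 86,640 × $127.26 = $11,025,806.40.
Subtracting fixed costs: EBIT = $11,025,806.40 − $4,274,000 = $6,751,806.40.
Interest = $798,308.00, so EBIT − I = $5,953,498.40.
Degree of combined leverage = contribution ÷ (EBIT − I) = $11,025,806.40 ÷ $5,953,498.40 = 1.8520.
%ΔEPS = DCL × %ΔSales = 1.8520 × +6.1% = +11.3%.

+11.3%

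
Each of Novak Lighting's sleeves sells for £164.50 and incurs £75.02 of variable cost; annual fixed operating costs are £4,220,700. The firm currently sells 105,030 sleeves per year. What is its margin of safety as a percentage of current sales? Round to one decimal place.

Each unit contributes £164.50 − £75.02 = £89.48. Break-even units = £4,220,700 ÷ £89.48 = 47,169.20; break-even revenue = 47,169.20 × £164.50 = £7,759,333.37.
Current sales = 105,030 × £164.50 = £17,277,435.00.
Margin of safety = (£17,277,435.00 − £7,759,333.37) ÷ £17,277,435.00 = 55.1%.

55.1%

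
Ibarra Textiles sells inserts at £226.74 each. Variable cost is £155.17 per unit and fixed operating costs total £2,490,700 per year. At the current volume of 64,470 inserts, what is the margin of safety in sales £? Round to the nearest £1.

£6,727,173

Unit CM = price − variable cost = £226.74 − £155.17 = £71.57. Break-even units = £2,490,700 ÷ £71.57 = 34,800.89; break-even revenue = 34,800.89 × £226.74 = £7,890,754.76.
Current sales = 64,470 × £226.74 = £14,617,927.80.
Margin of safety = £14,617,927.80 − £7,890,754.76 = £6,727,173.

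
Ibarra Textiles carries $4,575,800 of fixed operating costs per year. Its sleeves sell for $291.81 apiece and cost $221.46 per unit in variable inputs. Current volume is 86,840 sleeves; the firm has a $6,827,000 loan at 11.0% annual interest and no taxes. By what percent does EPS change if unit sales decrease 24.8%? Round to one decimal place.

-193.6%

At 86,840 units, contribution = 86,840 × $70.35 = $6,109,194.00.
EBIT = $6,109,194.00 − $4,575,800 = $1,533,394.00.
After interest of $750,970.00, pre-tax earnings = $782,424.00.
DCL = total CM / (EBIT − I) = $6,109,194.00 / $782,424.00 = 7.8080.
EPS therefore changes by 7.8080 × (-24.8%) = -193.6%.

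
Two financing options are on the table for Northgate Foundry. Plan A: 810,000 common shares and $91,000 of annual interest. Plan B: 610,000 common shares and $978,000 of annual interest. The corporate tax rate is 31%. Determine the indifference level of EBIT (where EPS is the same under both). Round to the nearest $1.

Set EPS_A = EPS_B: (EBIT − $91,000)(1 − 0.31) ÷ 810,000 = (EBIT − $978,000)(1 − 0.31) ÷ 610,000.
The (1 − t) factor cancels: (EBIT − 91,000) × 610,000 = (EBIT − 978,000) × 810,000.
Solving, EBIT = (978,000·810,000 − 91,000·610,000) / (810,000 − 610,000) = 736,670,000,000 / 200,000 = 3,683,350.00.

$3,683,350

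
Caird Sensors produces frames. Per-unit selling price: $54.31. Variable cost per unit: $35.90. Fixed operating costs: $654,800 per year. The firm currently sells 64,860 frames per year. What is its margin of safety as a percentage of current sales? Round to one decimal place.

Contribution margin per unit = $54.31 − $35.90 = $18.41. Break-even units = $654,800 ÷ $18.41 = 35,567.63; break-even revenue = 35,567.63 × $54.31 = $1,931,677.78.
Actual sales revenue = 64,860 × $54.31 = $3,522,546.60.
Margin of safety = ($3,522,546.60 − $1,931,677.78) ÷ $3,522,546.60 = 45.2%.

45.2%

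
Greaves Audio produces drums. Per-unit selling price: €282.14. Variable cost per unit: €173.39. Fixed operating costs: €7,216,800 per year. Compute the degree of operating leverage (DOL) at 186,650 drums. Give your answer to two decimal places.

1.55

Total contribution margin = 186,650 × €108.75 = €20,298,187.50.
Operating income = contribution − fixed costs = €20,298,187.50 − €7,216,800 = €13,081,387.50.
Degree of operating leverage = €20,298,187.50 / €13,081,387.50 = 1.5517.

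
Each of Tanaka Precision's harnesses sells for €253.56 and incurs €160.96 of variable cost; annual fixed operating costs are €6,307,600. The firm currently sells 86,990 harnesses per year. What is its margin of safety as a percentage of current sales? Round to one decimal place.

Each unit contributes €253.56 − €160.96 = €92.60. Break-even units = €6,307,600 ÷ €92.60 = 68,116.63; break-even revenue = 68,116.63 × €253.56 = €17,271,652.87.
Current sales = 86,990 × €253.56 = €22,057,184.40.
Margin of safety = (€22,057,184.40 − €17,271,652.87) ÷ €22,057,184.40 = 21.7%.

21.7%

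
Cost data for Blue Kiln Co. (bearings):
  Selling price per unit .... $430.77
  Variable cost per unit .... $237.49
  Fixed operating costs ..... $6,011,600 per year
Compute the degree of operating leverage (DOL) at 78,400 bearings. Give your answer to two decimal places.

Total contribution margin = 78,400 × $193.28 = $15,153,152.00.
Subtracting fixed costs: EBIT = $15,153,152.00 − $6,011,600 = $9,141,552.00.
DOL = contribution ÷ EBIT = $15,153,152.00 ÷ $9,141,552.00 = 1.6576.

1.66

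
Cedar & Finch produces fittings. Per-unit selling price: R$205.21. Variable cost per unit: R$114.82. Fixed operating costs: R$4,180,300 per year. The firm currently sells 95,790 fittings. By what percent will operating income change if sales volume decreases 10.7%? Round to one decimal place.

-20.7%

At 95,790 units, contribution = 95,790 × R$90.39 = R$8,658,458.10.
Subtracting fixed costs: EBIT = R$8,658,458.10 − R$4,180,300 = R$4,478,158.10.
So DOL = total CM / EBIT = R$8,658,458.10 / R$4,478,158.10 = 1.9335.
Operating income changes by 1.9335 × -10.7% = -20.7%.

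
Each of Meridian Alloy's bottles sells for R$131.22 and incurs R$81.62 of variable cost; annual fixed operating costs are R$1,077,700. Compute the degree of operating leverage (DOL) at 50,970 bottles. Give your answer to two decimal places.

1.74

Total contribution margin = 50,970 × R$49.60 = R$2,528,112.00.
Subtracting fixed costs: EBIT = R$2,528,112.00 − R$1,077,700 = R$1,450,412.00.
DOL = contribution ÷ EBIT = R$2,528,112.00 ÷ R$1,450,412.00 = 1.7430.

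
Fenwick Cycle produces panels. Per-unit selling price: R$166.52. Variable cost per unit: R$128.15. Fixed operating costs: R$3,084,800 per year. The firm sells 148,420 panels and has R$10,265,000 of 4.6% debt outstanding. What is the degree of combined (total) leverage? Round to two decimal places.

2.66

Contribution at this volume is 148,420 × R$38.37 = R$5,694,875.40.
Operating income = contribution − fixed costs = R$5,694,875.40 − R$3,084,800 = R$2,610,075.40. Interest = R$472,190.00.
DOL = R$5,694,875.40 ÷ R$2,610,075.40 = 2.1819; DFL = R$2,610,075.40 ÷ R$2,137,885.40 = 1.2209.
DCL = DOL × DFL = 2.1819 × 1.2209 = 2.6639.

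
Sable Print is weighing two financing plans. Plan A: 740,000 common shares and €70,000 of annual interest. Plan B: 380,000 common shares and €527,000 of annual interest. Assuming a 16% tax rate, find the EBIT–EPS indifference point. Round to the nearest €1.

At indifference, (EBIT − 70,000)(1 − t)/740,000 = (EBIT − 527,000)(1 − t)/380,000.
Cancelling (1 − t) and cross-multiplying: 380,000·(EBIT − 70,000) = 740,000·(EBIT − 527,000).
EBIT × (740,000 − 380,000) = 527,000 × 740,000 − 70,000 × 380,000 = 363,380,000,000, so EBIT = 363,380,000,000 ÷ 360,000 = 1,009,388.89.

€1,009,389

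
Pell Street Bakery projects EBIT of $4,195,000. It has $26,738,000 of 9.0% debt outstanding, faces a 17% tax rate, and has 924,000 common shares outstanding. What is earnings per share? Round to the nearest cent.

$1.61

Interest = $2,406,420.00, so EBT = $4,195,000 − $2,406,420.00 = $1,788,580.00.
After tax at 17%: net income = $1,788,580.00 × 0.83 = $1,484,521.40.
Per share: $1,484,521.40 / 924,000 shares = $1.61.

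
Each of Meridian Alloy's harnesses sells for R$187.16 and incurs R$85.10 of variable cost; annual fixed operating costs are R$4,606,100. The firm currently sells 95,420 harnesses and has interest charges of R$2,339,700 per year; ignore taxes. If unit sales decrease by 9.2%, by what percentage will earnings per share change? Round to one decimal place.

-32.1%

Total contribution margin = 95,420 × R$102.06 = R$9,738,565.20.
EBIT = R$9,738,565.20 − R$4,606,100 = R$5,132,465.20.
Interest = R$2,339,700.00, so EBIT − I = R$2,792,765.20.
DCL = total CM / (EBIT − I) = R$9,738,565.20 / R$2,792,765.20 = 3.4871.
%ΔEPS = DCL × %ΔSales = 3.4871 × -9.2% = -32.1%.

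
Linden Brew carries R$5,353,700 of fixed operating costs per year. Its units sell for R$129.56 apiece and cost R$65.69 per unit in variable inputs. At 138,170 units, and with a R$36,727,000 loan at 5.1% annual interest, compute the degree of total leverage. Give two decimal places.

5.52

Total contribution margin = 138,170 × R$63.87 = R$8,824,917.90.
Subtracting fixed costs: EBIT = R$8,824,917.90 − R$5,353,700 = R$3,471,217.90. Interest = R$1,873,077.00.
DOL = R$8,824,917.90 ÷ R$3,471,217.90 = 2.5423; DFL = R$3,471,217.90 ÷ R$1,598,140.90 = 2.1720.
Combined leverage = 2.5423 × 2.1720 = 5.5219.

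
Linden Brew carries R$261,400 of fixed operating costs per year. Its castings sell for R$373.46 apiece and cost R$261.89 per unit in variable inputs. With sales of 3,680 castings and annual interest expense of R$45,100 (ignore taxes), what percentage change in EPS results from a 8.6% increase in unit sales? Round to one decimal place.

At 3,680 units, contribution = 3,680 × R$111.57 = R$410,577.60.
Operating income = contribution − fixed costs = R$410,577.60 − R$261,400 = R$149,177.60.
Interest = R$45,100.00, so EBIT − I = R$104,077.60.
DCL = total CM / (EBIT − I) = R$410,577.60 / R$104,077.60 = 3.9449.
EPS therefore changes by 3.9449 × (+8.6%) = +33.9%.

+33.9%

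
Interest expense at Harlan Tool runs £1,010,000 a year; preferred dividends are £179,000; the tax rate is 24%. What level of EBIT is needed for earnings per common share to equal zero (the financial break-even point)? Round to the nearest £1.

£1,245,526

Preferred dividends are paid after tax, so their pre-tax equivalent is £179,000 ÷ (1 − 0.24) = £235,526.32.
Financial break-even EBIT = interest + D_p ÷ (1 − t) = £1,010,000 + £235,526.32 = £1,245,526.32.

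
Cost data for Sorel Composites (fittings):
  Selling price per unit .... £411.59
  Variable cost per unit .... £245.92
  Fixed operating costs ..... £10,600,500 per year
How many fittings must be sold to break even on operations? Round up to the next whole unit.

Contribution margin per unit = £411.59 − £245.92 = £165.67.
Break-even volume = fixed costs ÷ CM per unit = £10,600,500 ÷ £165.67 = 63,985.63, so 63,986 fittings.

63,986 fittings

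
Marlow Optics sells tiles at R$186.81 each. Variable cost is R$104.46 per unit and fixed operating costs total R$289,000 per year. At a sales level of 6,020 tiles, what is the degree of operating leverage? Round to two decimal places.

2.40

Contribution at this volume is 6,020 × R$82.35 = R$495,747.00.
Subtracting fixed costs: EBIT = R$495,747.00 − R$289,000 = R$206,747.00.
So DOL = total CM / EBIT = R$495,747.00 / R$206,747.00 = 2.3978.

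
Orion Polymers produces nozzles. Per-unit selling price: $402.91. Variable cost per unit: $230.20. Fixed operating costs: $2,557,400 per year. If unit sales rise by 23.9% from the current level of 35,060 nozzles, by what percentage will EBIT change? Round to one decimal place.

Contribution at this volume is 35,060 × $172.71 = $6,055,212.60.
EBIT = $6,055,212.60 − $2,557,400 = $3,497,812.60.
So DOL = total CM / EBIT = $6,055,212.60 / $3,497,812.60 = 1.7311.
Operating income changes by 1.7311 × +23.9% = +41.4%.

+41.4%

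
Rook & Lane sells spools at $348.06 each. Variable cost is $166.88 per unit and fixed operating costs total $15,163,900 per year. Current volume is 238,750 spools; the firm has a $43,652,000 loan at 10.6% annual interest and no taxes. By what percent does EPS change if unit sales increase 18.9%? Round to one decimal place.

At 238,750 units, contribution = 238,750 × $181.18 = $43,256,725.00.
Subtracting fixed costs: EBIT = $43,256,725.00 − $15,163,900 = $28,092,825.00.
Interest = $4,627,112.00, so EBIT − I = $23,465,713.00.
DCL = total CM / (EBIT − I) = $43,256,725.00 / $23,465,713.00 = 1.8434.
%ΔEPS = DCL × %ΔSales = 1.8434 × +18.9% = +34.8%.

+34.8%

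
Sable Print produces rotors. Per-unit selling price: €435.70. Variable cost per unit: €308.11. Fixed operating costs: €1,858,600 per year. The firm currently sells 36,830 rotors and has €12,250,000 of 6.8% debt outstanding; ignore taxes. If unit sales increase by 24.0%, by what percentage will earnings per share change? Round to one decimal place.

Total contribution margin = 36,830 × €127.59 = €4,699,139.70.
Operating income = contribution − fixed costs = €4,699,139.70 − €1,858,600 = €2,840,539.70.
Interest = €833,000.00, so EBIT − I = €2,007,539.70.
Degree of combined leverage = contribution ÷ (EBIT − I) = €4,699,139.70 ÷ €2,007,539.70 = 2.3407.
EPS therefore changes by 2.3407 × (+24.0%) = +56.2%.

+56.2%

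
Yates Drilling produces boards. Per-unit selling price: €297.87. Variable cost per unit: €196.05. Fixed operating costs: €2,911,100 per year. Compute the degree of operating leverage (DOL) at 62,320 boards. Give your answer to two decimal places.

1.85

At 62,320 units, contribution = 62,320 × €101.82 = €6,345,422.40.
Operating income = contribution − fixed costs = €6,345,422.40 − €2,911,100 = €3,434,322.40.
DOL = contribution ÷ EBIT = €6,345,422.40 ÷ €3,434,322.40 = 1.8476.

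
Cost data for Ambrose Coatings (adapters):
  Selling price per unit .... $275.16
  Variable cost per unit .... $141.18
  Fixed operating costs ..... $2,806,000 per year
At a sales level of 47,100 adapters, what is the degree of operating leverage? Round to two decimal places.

Contribution at this volume is 47,100 × $133.98 = $6,310,458.00.
Operating income = contribution − fixed costs = $6,310,458.00 − $2,806,000 = $3,504,458.00.
Degree of operating leverage = $6,310,458.00 / $3,504,458.00 = 1.8007.

1.80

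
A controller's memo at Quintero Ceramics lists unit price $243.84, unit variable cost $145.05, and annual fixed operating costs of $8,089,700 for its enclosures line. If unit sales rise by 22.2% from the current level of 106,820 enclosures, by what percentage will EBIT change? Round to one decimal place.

+95.1%

Total contribution margin = 106,820 × $98.79 = $10,552,747.80.
EBIT = $10,552,747.80 − $8,089,700 = $2,463,047.80.
Degree of operating leverage = $10,552,747.80 / $2,463,047.80 = 4.2844.
%ΔEBIT = DOL × %ΔSales = 4.2844 × +22.2% = +95.1%.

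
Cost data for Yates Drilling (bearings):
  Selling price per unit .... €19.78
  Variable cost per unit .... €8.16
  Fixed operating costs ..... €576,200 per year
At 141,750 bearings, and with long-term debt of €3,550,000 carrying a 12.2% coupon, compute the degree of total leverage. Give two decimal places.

Contribution at this volume is 141,750 × €11.62 = €1,647,135.00.
Operating income = contribution − fixed costs = €1,647,135.00 − €576,200 = €1,070,935.00. Interest = €433,100.00, so EBIT − I = €637,835.00.
Degree of total leverage = total CM / (EBIT − interest) = €1,647,135.00 / €637,835.00 = 2.5824.

2.58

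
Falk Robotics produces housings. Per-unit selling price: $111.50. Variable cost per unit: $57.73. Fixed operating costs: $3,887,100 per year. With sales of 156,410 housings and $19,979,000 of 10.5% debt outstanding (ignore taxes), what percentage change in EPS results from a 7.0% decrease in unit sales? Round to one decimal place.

-24.3%

Contribution at this volume is 156,410 × $53.77 = $8,410,165.70.
Subtracting fixed costs: EBIT = $8,410,165.70 − $3,887,100 = $4,523,065.70.
After interest of $2,097,795.00, pre-tax earnings = $2,425,270.70.
DCL = total CM / (EBIT − I) = $8,410,165.70 / $2,425,270.70 = 3.4677.
EPS therefore changes by 3.4677 × (-7.0%) = -24.3%.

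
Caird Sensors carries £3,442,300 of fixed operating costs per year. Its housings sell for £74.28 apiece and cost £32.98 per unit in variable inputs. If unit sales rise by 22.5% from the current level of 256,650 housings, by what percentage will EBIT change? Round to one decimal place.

Contribution at this volume is 256,650 × £41.30 = £10,599,645.00.
Operating income = contribution − fixed costs = £10,599,645.00 − £3,442,300 = £7,157,345.00.
DOL = contribution ÷ EBIT = £10,599,645.00 ÷ £7,157,345.00 = 1.4809.
%ΔEBIT = DOL × %ΔSales = 1.4809 × +22.5% = +33.3%.

+33.3%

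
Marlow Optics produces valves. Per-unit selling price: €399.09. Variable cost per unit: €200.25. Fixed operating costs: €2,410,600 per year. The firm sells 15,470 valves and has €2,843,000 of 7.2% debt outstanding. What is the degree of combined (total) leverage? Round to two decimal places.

6.68

Total contribution margin = 15,470 × €198.84 = €3,076,054.80.
Operating income = contribution − fixed costs = €3,076,054.80 − €2,410,600 = €665,454.80. Interest = €204,696.00, so EBIT − I = €460,758.80.
DCL = contribution ÷ (EBIT − I) = €3,076,054.80 ÷ €460,758.80 = 6.6761.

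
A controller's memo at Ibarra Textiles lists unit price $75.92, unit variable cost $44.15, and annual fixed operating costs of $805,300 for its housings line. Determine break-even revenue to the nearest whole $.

Contribution margin per unit = $75.92 − $44.15 = $31.77, a CM ratio of $31.77 ÷ $75.92 = 0.4185.
Break-even revenue = fixed costs × price ÷ CM = $805,300 × $75.92 ÷ $31.77 = $1,924,406.

$1,924,406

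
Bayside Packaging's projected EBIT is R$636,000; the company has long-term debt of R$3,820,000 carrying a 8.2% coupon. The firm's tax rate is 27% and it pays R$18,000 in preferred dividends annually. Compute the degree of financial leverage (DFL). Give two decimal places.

2.13

Annual interest charges come to R$313,240.00.
Preferred dividends grossed up pre-tax: R$18,000 / (1 − 0.27) = R$24,657.53.
DFL = EBIT ÷ [EBIT − I − D_p/(1−t)] = R$636,000 ÷ [R$636,000 − R$313,240.00 − R$24,657.53] = R$636,000 ÷ R$298,102.47 = 2.1335.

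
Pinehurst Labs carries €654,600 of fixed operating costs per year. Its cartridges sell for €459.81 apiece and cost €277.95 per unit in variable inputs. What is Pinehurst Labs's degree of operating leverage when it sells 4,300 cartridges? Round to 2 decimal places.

Contribution at this volume is 4,300 × €181.86 = €781,998.00.
Operating income = contribution − fixed costs = €781,998.00 − €654,600 = €127,398.00.
DOL = contribution ÷ EBIT = €781,998.00 ÷ €127,398.00 = 6.1382.

6.14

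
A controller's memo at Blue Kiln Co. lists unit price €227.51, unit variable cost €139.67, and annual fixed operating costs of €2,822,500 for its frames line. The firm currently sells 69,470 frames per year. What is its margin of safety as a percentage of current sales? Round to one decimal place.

53.7%

Each unit contributes €227.51 − €139.67 = €87.84. Break-even units = €2,822,500 ÷ €87.84 = 32,132.29; break-even revenue = 32,132.29 × €227.51 = €7,310,416.38.
Actual sales revenue = 69,470 × €227.51 = €15,805,119.70.
Margin of safety = (€15,805,119.70 − €7,310,416.38) ÷ €15,805,119.70 = 53.7%.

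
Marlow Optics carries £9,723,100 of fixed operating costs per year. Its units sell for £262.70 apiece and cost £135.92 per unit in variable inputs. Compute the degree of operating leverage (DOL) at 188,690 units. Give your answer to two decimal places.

1.68

At 188,690 units, contribution = 188,690 × £126.78 = £23,922,118.20.
Subtracting fixed costs: EBIT = £23,922,118.20 − £9,723,100 = £14,199,018.20.
Degree of operating leverage = £23,922,118.20 / £14,199,018.20 = 1.6848.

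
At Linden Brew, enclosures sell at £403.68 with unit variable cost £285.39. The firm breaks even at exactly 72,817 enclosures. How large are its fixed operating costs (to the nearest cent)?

£8,613,522.93

Unit CM = price − variable cost = £403.68 − £285.39 = £118.29.
Since BE = FC / CM, FC = 72,817 × £118.29 = £8,613,522.93.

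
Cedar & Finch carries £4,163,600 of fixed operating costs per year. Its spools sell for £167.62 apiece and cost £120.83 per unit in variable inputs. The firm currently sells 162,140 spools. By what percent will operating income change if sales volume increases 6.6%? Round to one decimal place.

+14.6%

At 162,140 units, contribution = 162,140 × £46.79 = £7,586,530.60.
Subtracting fixed costs: EBIT = £7,586,530.60 − £4,163,600 = £3,422,930.60.
Degree of operating leverage = £7,586,530.60 / £3,422,930.60 = 2.2164.
Operating income changes by 2.2164 × +6.6% = +14.6%.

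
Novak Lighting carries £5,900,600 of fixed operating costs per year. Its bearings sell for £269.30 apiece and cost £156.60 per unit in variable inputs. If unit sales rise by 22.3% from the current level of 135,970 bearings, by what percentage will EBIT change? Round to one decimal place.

Contribution at this volume is 135,970 × £112.70 = £15,323,819.00.
Subtracting fixed costs: EBIT = £15,323,819.00 − £5,900,600 = £9,423,219.00.
So DOL = total CM / EBIT = £15,323,819.00 / £9,423,219.00 = 1.6262.
Operating income changes by 1.6262 × +22.3% = +36.3%.

+36.3%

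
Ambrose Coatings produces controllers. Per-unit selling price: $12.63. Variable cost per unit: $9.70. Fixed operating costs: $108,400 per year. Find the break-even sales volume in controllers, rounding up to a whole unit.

Each unit contributes $12.63 − $9.70 = $2.93.
Break-even Q = $108,400 / $2.93 = 36,996.59 → 36,997 controllers.

36,997 controllers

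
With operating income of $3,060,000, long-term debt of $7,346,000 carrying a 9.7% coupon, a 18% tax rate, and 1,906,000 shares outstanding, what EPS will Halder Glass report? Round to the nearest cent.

$1.01

Interest = $712,562.00, so EBT = $3,060,000 − $712,562.00 = $2,347,438.00.
After tax at 18%: net income = $2,347,438.00 × 0.82 = $1,924,899.16.
Per share: $1,924,899.16 / 1,906,000 shares = $1.01.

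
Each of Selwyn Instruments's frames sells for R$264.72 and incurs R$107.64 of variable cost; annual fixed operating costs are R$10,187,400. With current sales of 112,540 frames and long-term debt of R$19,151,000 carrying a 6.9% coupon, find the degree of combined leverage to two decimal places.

2.87

At 112,540 units, contribution = 112,540 × R$157.08 = R$17,677,783.20.
Operating income = contribution − fixed costs = R$17,677,783.20 − R$10,187,400 = R$7,490,383.20. Interest = R$1,321,419.00, so EBIT − I = R$6,168,964.20.
DCL = contribution ÷ (EBIT − I) = R$17,677,783.20 ÷ R$6,168,964.20 = 2.8656.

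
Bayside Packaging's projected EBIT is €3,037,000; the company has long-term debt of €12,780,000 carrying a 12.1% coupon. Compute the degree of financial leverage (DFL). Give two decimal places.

2.04

Interest = €1,546,380.00.
DFL = EBIT ÷ (EBIT − I) = €3,037,000 ÷ (€3,037,000 − €1,546,380.00) = €3,037,000 ÷ €1,490,620.00 = 2.0374.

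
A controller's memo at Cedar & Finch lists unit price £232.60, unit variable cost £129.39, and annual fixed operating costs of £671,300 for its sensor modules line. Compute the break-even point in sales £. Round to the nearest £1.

CM per unit = £232.60 − £129.39 = £103.21; CM ratio = £103.21 / £232.60 = 0.4437.
Break-even revenue = fixed costs × price ÷ CM = £671,300 × £232.60 ÷ £103.21 = £1,512,880.

£1,512,880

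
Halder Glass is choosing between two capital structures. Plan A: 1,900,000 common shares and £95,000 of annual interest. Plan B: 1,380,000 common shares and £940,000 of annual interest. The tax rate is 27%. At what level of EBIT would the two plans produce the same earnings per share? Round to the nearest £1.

Set EPS_A = EPS_B: (EBIT − £95,000)(1 − 0.27) ÷ 1,900,000 = (EBIT − £940,000)(1 − 0.27) ÷ 1,380,000.
Cancelling (1 − t) and cross-multiplying: 1,380,000·(EBIT − 95,000) = 1,900,000·(EBIT − 940,000).
Solving, EBIT = (940,000·1,900,000 − 95,000·1,380,000) / (1,900,000 − 1,380,000) = 1,654,900,000,000 / 520,000 = 3,182,500.00.

£3,182,500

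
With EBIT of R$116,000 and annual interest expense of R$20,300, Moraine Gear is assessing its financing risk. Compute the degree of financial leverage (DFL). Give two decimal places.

Interest = R$20,300.00.
Degree of financial leverage = EBIT / (EBIT − interest) = R$116,000 / R$95,700.00 = 1.2121.

1.21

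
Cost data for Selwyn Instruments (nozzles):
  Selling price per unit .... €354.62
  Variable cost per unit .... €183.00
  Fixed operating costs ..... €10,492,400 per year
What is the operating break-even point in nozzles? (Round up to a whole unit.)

61,138 nozzles

Unit CM = price − variable cost = €354.62 − €183.00 = €171.62.
Units to break even: €10,492,400 ÷ €171.62 = 61,137.40, rounded up to 61,138.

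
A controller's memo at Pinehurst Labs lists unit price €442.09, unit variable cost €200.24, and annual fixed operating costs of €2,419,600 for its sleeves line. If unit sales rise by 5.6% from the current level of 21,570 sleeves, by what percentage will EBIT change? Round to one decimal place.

+10.4%

At 21,570 units, contribution = 21,570 × €241.85 = €5,216,704.50.
Subtracting fixed costs: EBIT = €5,216,704.50 − €2,419,600 = €2,797,104.50.
Degree of operating leverage = €5,216,704.50 / €2,797,104.50 = 1.8650.
So EBIT moves 1.8650 × (+5.6%) = +10.4%.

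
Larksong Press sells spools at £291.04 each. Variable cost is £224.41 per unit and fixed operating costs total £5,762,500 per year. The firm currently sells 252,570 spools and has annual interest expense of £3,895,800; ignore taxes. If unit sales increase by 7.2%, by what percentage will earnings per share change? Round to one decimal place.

+16.9%

Total contribution margin = 252,570 × £66.63 = £16,828,739.10.
Subtracting fixed costs: EBIT = £16,828,739.10 − £5,762,500 = £11,066,239.10.
After interest of £3,895,800.00, pre-tax earnings = £7,170,439.10.
DCL = total CM / (EBIT − I) = £16,828,739.10 / £7,170,439.10 = 2.3470.
%ΔEPS = DCL × %ΔSales = 2.3470 × +7.2% = +16.9%.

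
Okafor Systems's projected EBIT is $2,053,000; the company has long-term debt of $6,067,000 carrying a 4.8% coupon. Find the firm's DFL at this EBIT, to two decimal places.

Interest = $291,216.00.
DFL = EBIT ÷ (EBIT − I) = $2,053,000 ÷ ($2,053,000 − $291,216.00) = $2,053,000 ÷ $1,761,784.00 = 1.1653.

1.17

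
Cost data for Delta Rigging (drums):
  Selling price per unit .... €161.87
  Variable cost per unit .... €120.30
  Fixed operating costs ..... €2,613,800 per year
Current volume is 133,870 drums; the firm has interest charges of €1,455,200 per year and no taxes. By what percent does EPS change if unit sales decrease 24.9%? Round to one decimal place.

-92.6%

Total contribution margin = 133,870 × €41.57 = €5,564,975.90.
Operating income = contribution − fixed costs = €5,564,975.90 − €2,613,800 = €2,951,175.90.
Interest = €1,455,200.00, so EBIT − I = €1,495,975.90.
DCL = total CM / (EBIT − I) = €5,564,975.90 / €1,495,975.90 = 3.7200.
EPS therefore changes by 3.7200 × (-24.9%) = -92.6%.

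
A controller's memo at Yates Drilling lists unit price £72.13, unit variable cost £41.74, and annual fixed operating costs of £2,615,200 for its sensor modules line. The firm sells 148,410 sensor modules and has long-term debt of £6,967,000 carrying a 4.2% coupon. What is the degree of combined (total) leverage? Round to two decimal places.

At 148,410 units, contribution = 148,410 × £30.39 = £4,510,179.90.
Operating income = contribution − fixed costs = £4,510,179.90 − £2,615,200 = £1,894,979.90. Interest = £292,614.00, so EBIT − I = £1,602,365.90.
Degree of total leverage = total CM / (EBIT − interest) = £4,510,179.90 / £1,602,365.90 = 2.8147.

2.81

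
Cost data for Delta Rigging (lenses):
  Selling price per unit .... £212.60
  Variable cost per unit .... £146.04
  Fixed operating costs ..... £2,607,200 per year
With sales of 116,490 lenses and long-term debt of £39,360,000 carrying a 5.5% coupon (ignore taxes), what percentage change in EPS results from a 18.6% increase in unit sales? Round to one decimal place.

+48.4%

Contribution at this volume is 116,490 × £66.56 = £7,753,574.40.
Subtracting fixed costs: EBIT = £7,753,574.40 − £2,607,200 = £5,146,374.40.
After interest of £2,164,800.00, pre-tax earnings = £2,981,574.40.
Degree of combined leverage = contribution ÷ (EBIT − I) = £7,753,574.40 ÷ £2,981,574.40 = 2.6005.
%ΔEPS = DCL × %ΔSales = 2.6005 × +18.6% = +48.4%.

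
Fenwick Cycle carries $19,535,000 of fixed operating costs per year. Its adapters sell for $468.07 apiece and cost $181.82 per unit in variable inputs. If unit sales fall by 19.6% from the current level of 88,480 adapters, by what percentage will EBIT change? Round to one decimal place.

At 88,480 units, contribution = 88,480 × $286.25 = $25,327,400.00.
Operating income = contribution − fixed costs = $25,327,400.00 − $19,535,000 = $5,792,400.00.
DOL = contribution ÷ EBIT = $25,327,400.00 ÷ $5,792,400.00 = 4.3725.
%ΔEBIT = DOL × %ΔSales = 4.3725 × -19.6% = -85.7%.

-85.7%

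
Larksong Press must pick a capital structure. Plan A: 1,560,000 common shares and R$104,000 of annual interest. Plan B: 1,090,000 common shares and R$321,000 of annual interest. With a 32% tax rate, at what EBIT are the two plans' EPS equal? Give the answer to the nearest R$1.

Set EPS_A = EPS_B: (EBIT − R$104,000)(1 − 0.32) ÷ 1,560,000 = (EBIT − R$321,000)(1 − 0.32) ÷ 1,090,000.
Cancelling (1 − t) and cross-multiplying: 1,090,000·(EBIT − 104,000) = 1,560,000·(EBIT − 321,000).
Solving, EBIT = (321,000·1,560,000 − 104,000·1,090,000) / (1,560,000 − 1,090,000) = 387,400,000,000 / 470,000 = 824,255.32.

R$824,255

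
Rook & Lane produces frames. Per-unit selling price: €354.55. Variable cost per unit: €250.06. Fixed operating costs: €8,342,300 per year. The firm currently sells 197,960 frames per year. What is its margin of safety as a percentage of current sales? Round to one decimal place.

Each unit contributes €354.55 − €250.06 = €104.49. Break-even units = €8,342,300 ÷ €104.49 = 79,838.26; break-even revenue = 79,838.26 × €354.55 = €28,306,655.80.
Current sales = 197,960 × €354.55 = €70,186,718.00.
Margin of safety = (€70,186,718.00 − €28,306,655.80) ÷ €70,186,718.00 = 59.7%.

59.7%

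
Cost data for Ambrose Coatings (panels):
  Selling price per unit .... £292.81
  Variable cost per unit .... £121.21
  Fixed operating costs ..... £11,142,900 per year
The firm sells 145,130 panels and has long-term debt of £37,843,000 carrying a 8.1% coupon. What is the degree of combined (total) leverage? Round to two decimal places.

2.33

At 145,130 units, contribution = 145,130 × £171.60 = £24,904,308.00.
Subtracting fixed costs: EBIT = £24,904,308.00 − £11,142,900 = £13,761,408.00. Interest = £3,065,283.00.
DOL = £24,904,308.00 ÷ £13,761,408.00 = 1.8097; DFL = £13,761,408.00 ÷ £10,696,125.00 = 1.2866.
DCL = DOL × DFL = 1.8097 × 1.2866 = 2.3284.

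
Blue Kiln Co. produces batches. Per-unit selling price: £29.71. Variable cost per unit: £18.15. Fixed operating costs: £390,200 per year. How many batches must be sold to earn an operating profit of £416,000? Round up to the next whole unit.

Unit CM = price − variable cost = £29.71 − £18.15 = £11.56.
Required volume = (fixed costs + target profit) ÷ CM = (£390,200 + £416,000) ÷ £11.56 = 69,740.48, so 69,741 batches.

69,741 batches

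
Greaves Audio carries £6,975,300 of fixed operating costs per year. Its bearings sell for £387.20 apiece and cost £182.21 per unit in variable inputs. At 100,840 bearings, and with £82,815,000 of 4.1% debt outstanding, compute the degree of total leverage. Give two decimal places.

Contribution at this volume is 100,840 × £204.99 = £20,671,191.60.
Subtracting fixed costs: EBIT = £20,671,191.60 − £6,975,300 = £13,695,891.60. Interest = £3,395,415.00.
DOL = £20,671,191.60 ÷ £13,695,891.60 = 1.5093; DFL = £13,695,891.60 ÷ £10,300,476.60 = 1.3296.
DCL = DOL × DFL = 1.5093 × 1.3296 = 2.0068.

2.01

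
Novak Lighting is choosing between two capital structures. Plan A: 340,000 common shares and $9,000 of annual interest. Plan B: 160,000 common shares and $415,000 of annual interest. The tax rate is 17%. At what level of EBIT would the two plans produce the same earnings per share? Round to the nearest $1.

$775,889

Set EPS_A = EPS_B: (EBIT − $9,000)(1 − 0.17) ÷ 340,000 = (EBIT − $415,000)(1 − 0.17) ÷ 160,000.
The (1 − t) factor cancels: (EBIT − 9,000) × 160,000 = (EBIT − 415,000) × 340,000.
Solving, EBIT = (415,000·340,000 − 9,000·160,000) / (340,000 − 160,000) = 139,660,000,000 / 180,000 = 775,888.89.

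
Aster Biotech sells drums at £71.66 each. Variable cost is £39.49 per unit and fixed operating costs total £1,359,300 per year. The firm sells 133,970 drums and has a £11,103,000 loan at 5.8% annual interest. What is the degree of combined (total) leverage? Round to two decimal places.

1.87

Contribution at this volume is 133,970 × £32.17 = £4,309,814.90.
EBIT = £4,309,814.90 − £1,359,300 = £2,950,514.90. Interest = £643,974.00.
DOL = £4,309,814.90 ÷ £2,950,514.90 = 1.4607; DFL = £2,950,514.90 ÷ £2,306,540.90 = 1.2792.
Combined leverage = 1.4607 × 1.2792 = 1.8685.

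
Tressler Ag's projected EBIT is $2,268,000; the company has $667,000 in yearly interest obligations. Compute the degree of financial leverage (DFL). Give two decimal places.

1.42

Annual interest charges come to $667,000.00.
DFL = EBIT ÷ (EBIT − I) = $2,268,000 ÷ ($2,268,000 − $667,000.00) = $2,268,000 ÷ $1,601,000.00 = 1.4166.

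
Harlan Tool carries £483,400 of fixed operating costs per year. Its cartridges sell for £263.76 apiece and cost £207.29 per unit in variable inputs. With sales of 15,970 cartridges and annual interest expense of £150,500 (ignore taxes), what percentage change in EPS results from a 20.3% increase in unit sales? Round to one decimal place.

+68.3%

Contribution at this volume is 15,970 × £56.47 = £901,825.90.
Subtracting fixed costs: EBIT = £901,825.90 − £483,400 = £418,425.90.
Interest = £150,500.00, so EBIT − I = £267,925.90.
DCL = total CM / (EBIT − I) = £901,825.90 / £267,925.90 = 3.3660.
EPS therefore changes by 3.3660 × (+20.3%) = +68.3%.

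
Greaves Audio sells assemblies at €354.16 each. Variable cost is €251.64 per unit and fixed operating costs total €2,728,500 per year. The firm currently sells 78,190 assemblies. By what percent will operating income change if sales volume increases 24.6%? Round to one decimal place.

At 78,190 units, contribution = 78,190 × €102.52 = €8,016,038.80.
Operating income = contribution − fixed costs = €8,016,038.80 − €2,728,500 = €5,287,538.80.
Degree of operating leverage = €8,016,038.80 / €5,287,538.80 = 1.5160.
So EBIT moves 1.5160 × (+24.6%) = +37.3%.

+37.3%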